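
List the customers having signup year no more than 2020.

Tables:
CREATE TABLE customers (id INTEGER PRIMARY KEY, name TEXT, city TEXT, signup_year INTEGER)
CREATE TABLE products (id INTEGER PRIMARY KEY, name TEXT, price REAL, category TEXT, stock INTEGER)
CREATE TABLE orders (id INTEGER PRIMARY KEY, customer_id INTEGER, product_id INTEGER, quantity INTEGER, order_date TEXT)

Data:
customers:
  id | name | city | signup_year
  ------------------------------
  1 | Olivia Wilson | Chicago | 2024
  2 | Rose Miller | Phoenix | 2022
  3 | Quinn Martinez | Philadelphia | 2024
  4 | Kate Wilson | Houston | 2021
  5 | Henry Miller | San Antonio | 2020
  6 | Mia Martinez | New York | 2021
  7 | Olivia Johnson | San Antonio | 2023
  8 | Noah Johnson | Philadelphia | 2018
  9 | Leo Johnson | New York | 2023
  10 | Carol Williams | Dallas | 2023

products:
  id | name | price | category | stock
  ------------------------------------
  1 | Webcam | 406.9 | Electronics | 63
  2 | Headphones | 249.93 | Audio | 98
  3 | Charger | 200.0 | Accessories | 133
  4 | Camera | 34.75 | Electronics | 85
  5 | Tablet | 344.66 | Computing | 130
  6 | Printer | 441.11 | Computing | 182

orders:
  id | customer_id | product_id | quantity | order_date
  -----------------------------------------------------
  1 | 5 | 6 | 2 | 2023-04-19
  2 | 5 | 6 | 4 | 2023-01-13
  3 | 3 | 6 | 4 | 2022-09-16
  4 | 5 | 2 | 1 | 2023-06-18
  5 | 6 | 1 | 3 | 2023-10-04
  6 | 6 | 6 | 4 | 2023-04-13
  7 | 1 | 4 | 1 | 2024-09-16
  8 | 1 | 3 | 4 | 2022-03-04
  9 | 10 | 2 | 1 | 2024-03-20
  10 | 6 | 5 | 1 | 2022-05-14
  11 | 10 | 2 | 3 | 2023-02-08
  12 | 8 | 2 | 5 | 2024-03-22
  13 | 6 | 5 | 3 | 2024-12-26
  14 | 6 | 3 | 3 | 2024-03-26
SELECT name, signup_year FROM customers WHERE signup_year <= 2020

Execution result:
name | signup_year
Henry Miller | 2020
Noah Johnson | 2018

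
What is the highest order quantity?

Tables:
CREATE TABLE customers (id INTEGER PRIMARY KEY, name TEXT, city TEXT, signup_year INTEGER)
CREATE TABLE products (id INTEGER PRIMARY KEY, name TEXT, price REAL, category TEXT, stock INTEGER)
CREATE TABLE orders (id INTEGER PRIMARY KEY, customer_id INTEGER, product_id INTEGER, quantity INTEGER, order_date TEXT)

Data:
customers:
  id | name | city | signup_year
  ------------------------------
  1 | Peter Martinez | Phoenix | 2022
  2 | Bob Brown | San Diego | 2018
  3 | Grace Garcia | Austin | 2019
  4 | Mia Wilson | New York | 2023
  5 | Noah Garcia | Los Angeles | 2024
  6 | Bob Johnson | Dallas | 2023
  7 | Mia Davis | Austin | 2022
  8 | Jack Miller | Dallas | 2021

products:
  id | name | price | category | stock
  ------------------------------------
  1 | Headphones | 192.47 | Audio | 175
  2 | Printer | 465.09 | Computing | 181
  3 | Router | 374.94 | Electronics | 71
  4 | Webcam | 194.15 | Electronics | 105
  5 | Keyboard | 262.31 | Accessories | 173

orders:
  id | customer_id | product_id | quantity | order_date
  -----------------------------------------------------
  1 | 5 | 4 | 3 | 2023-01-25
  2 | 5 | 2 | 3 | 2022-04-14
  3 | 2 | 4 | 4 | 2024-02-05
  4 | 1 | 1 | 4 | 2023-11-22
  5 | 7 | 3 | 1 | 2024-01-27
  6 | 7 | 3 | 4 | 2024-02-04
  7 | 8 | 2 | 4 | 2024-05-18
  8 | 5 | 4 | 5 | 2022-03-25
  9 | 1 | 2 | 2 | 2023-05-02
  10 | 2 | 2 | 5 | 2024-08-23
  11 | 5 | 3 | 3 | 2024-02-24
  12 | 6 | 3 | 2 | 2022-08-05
SELECT MAX(quantity) FROM orders

Execution result:
5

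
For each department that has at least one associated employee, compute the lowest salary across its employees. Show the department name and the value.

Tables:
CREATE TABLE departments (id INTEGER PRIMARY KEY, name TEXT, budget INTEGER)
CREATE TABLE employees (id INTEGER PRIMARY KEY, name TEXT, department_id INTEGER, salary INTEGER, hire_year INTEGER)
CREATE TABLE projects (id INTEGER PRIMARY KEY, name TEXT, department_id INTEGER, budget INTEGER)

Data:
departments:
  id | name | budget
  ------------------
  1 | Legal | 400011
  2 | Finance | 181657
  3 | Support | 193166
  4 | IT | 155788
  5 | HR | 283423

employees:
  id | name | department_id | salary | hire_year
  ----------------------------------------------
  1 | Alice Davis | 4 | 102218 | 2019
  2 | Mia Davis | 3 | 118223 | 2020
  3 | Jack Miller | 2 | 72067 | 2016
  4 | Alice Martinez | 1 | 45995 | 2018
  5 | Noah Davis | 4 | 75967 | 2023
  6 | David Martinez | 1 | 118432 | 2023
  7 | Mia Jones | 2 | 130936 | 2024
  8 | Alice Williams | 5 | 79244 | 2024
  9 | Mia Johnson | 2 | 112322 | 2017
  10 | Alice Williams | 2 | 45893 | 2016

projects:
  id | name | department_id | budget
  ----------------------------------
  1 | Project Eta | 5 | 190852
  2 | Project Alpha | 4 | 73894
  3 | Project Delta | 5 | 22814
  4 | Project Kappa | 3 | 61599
SELECT p.name, MIN(c.salary) AS min_salary FROM employees c JOIN departments p ON c.department_id = p.id GROUP BY p.id, p.name

Execution result:
name | min_salary
Legal | 45995
Finance | 45893
Support | 118223
IT | 75967
HR | 79244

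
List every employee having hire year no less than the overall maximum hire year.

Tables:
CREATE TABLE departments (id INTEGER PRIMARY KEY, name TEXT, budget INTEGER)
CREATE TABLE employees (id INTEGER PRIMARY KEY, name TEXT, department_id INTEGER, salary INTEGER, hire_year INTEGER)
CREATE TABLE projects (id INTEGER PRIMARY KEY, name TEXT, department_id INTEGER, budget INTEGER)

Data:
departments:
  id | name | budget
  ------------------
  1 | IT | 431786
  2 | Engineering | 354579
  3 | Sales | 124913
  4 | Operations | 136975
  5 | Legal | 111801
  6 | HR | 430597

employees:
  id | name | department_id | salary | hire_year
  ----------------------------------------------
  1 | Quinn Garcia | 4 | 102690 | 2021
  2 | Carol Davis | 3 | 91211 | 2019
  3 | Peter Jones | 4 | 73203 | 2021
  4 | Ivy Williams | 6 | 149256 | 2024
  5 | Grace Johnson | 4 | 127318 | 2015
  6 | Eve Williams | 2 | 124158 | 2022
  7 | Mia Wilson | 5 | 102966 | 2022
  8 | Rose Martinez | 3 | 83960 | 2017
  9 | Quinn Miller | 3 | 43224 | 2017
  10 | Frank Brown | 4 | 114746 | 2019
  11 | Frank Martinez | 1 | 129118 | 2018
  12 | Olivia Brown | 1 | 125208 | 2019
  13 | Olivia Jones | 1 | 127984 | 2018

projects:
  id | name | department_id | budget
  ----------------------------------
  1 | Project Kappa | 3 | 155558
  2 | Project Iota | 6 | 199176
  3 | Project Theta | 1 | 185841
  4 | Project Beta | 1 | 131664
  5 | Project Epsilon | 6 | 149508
SELECT name, hire_year FROM employees WHERE hire_year >= (SELECT MAX(hire_year) FROM employees)

Execution result:
name | hire_year
Ivy Williams | 2024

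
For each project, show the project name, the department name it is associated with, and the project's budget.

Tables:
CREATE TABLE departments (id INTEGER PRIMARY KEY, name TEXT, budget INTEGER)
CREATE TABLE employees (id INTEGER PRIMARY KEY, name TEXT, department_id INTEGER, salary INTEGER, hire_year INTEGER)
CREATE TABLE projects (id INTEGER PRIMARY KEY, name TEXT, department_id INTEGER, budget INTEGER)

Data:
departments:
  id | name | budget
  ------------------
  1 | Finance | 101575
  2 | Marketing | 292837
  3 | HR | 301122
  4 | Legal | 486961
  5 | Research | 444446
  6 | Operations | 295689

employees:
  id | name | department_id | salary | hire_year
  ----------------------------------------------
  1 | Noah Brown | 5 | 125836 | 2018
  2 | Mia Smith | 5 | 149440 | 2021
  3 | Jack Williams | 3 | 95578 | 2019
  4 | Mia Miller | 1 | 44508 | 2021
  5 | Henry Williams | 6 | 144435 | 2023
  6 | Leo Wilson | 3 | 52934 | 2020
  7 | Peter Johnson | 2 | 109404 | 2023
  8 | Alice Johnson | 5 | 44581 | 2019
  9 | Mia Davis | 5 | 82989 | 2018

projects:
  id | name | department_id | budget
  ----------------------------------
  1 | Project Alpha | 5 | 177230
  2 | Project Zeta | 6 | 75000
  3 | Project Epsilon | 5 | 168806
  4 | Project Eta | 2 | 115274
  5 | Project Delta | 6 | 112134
SELECT c.name, p.name AS department, c.budget FROM projects c JOIN departments p ON c.department_id = p.id

Execution result:
name | department | budget
Project Alpha | Research | 177230
Project Zeta | Operations | 75000
Project Epsilon | Research | 168806
Project Eta | Marketing | 115274
Project Delta | Operations | 112134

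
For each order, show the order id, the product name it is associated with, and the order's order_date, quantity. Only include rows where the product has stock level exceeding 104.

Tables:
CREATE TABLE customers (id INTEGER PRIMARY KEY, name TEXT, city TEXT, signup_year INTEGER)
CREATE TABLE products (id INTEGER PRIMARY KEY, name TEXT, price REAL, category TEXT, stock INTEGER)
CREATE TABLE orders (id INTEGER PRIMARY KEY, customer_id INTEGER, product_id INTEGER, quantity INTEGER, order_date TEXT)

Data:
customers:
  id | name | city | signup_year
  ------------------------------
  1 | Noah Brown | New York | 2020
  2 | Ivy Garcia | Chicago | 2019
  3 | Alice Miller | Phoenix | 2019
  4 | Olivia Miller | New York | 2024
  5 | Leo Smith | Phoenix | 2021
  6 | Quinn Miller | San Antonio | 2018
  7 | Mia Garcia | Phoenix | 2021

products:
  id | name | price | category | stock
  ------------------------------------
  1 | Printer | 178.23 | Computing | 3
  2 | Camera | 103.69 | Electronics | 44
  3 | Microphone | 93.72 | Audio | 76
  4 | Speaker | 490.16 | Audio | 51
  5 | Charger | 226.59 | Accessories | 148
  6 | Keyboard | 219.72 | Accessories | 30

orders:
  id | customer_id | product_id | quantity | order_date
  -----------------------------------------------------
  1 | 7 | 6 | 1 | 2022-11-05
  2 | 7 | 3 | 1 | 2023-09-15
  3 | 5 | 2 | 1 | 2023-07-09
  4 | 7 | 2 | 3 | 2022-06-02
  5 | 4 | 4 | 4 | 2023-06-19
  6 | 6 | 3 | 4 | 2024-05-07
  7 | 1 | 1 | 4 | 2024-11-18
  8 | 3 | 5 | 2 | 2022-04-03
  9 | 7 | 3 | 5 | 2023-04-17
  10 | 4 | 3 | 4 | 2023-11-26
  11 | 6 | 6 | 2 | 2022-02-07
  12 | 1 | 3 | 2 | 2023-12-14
SELECT c.id, p.name AS product, c.order_date, c.quantity FROM orders c JOIN products p ON c.product_id = p.id WHERE p.stock > 104

Execution result:
id | product | order_date | quantity
8 | Charger | 2022-04-03 | 2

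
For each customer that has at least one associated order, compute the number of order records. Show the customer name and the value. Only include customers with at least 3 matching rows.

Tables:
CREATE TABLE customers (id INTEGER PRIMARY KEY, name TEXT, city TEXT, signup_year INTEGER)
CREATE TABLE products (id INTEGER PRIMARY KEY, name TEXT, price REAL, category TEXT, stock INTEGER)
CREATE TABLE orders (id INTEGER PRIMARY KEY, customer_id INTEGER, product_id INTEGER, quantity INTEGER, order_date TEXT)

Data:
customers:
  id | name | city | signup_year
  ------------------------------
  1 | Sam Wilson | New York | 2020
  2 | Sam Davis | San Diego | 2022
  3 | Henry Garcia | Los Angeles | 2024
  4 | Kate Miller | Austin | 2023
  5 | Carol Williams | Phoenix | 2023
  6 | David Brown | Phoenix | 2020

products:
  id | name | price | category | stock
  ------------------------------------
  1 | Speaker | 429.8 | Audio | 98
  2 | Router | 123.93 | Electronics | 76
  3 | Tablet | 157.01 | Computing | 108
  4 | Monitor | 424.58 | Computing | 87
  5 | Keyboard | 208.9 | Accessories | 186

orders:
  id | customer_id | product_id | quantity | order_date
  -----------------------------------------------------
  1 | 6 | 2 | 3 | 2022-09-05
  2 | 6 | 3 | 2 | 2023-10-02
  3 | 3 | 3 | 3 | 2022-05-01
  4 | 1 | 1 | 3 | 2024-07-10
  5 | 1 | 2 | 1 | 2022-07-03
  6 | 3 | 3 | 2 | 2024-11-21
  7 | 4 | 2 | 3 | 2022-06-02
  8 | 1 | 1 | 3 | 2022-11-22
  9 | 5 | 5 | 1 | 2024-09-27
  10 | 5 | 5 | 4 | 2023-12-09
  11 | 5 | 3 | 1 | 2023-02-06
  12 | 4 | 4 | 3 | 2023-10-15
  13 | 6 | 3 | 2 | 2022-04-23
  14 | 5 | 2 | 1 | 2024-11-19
SELECT p.name, COUNT(*) AS n FROM orders c JOIN customers p ON c.customer_id = p.id GROUP BY p.id, p.name HAVING COUNT(*) >= 3

Execution result:
name | n
Sam Wilson | 3
Carol Williams | 4
David Brown | 3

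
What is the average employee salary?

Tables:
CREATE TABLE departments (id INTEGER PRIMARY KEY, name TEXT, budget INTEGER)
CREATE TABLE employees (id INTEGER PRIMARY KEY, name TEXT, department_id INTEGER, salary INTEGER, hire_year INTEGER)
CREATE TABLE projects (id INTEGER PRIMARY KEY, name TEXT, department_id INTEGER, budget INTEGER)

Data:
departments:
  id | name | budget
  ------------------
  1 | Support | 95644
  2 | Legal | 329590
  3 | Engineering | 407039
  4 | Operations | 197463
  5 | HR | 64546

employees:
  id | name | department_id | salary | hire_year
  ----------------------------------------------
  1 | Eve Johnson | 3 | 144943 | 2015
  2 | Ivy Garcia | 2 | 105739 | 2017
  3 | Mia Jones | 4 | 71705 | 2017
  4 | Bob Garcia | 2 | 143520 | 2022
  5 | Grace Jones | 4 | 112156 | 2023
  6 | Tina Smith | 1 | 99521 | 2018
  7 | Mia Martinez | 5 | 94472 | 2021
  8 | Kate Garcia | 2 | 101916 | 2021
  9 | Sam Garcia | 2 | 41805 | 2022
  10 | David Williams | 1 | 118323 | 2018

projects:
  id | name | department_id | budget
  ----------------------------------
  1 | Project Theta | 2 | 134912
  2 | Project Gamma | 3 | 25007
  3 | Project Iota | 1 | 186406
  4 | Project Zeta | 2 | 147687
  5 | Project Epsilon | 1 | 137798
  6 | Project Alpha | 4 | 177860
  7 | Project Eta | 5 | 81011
SELECT AVG(salary) FROM employees

Execution result:
103410.00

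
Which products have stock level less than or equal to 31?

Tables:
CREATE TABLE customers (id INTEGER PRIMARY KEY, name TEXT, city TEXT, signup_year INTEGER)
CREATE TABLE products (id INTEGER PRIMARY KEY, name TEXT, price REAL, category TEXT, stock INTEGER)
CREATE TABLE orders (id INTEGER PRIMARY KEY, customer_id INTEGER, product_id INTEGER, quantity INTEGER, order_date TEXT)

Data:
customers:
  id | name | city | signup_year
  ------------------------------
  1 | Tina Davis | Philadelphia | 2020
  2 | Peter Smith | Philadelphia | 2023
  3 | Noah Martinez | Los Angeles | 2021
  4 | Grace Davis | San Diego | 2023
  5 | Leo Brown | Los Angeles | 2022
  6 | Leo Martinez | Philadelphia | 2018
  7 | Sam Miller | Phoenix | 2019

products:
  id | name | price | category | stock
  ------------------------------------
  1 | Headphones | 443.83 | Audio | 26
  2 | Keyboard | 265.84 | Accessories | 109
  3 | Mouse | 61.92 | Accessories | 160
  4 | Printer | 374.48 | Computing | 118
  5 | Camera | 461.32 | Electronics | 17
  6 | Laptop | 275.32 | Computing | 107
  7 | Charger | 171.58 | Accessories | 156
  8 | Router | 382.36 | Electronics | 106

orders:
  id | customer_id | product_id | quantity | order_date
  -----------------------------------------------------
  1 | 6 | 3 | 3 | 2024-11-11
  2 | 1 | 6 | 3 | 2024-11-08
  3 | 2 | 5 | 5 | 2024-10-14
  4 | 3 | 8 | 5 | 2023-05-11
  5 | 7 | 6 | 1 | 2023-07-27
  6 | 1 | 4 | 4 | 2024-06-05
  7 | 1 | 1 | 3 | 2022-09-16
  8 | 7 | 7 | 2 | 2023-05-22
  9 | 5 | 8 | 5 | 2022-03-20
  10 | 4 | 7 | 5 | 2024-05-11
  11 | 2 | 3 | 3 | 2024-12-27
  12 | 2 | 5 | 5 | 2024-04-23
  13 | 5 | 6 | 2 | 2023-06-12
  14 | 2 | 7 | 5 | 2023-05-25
SELECT name, stock FROM products WHERE stock <= 31

Execution result:
name | stock
Headphones | 26
Camera | 17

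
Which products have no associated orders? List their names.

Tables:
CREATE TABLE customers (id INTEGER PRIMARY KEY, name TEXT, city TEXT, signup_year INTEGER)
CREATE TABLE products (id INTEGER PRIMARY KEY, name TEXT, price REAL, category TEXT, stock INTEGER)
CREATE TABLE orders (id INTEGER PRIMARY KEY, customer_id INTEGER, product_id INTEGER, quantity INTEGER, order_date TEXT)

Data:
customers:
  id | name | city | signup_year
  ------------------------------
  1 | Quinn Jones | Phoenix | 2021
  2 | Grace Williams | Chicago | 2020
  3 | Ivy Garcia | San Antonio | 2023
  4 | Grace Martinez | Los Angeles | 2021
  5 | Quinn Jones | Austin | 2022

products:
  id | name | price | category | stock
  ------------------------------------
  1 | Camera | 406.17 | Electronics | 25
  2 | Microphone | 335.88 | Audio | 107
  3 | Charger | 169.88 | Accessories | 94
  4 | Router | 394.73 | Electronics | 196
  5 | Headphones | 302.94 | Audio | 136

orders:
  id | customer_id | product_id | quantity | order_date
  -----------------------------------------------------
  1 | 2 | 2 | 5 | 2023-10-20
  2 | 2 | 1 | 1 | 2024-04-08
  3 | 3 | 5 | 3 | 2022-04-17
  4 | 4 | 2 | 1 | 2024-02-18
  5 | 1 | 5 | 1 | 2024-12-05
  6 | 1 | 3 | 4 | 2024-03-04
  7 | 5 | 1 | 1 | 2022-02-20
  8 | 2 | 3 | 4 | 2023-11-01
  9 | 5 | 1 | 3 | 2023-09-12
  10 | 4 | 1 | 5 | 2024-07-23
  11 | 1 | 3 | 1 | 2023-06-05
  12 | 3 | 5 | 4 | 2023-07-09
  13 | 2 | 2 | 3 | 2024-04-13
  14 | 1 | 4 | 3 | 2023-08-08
SELECT p.name FROM products p LEFT JOIN orders c ON c.product_id = p.id WHERE c.id IS NULL

Execution result:
(no rows)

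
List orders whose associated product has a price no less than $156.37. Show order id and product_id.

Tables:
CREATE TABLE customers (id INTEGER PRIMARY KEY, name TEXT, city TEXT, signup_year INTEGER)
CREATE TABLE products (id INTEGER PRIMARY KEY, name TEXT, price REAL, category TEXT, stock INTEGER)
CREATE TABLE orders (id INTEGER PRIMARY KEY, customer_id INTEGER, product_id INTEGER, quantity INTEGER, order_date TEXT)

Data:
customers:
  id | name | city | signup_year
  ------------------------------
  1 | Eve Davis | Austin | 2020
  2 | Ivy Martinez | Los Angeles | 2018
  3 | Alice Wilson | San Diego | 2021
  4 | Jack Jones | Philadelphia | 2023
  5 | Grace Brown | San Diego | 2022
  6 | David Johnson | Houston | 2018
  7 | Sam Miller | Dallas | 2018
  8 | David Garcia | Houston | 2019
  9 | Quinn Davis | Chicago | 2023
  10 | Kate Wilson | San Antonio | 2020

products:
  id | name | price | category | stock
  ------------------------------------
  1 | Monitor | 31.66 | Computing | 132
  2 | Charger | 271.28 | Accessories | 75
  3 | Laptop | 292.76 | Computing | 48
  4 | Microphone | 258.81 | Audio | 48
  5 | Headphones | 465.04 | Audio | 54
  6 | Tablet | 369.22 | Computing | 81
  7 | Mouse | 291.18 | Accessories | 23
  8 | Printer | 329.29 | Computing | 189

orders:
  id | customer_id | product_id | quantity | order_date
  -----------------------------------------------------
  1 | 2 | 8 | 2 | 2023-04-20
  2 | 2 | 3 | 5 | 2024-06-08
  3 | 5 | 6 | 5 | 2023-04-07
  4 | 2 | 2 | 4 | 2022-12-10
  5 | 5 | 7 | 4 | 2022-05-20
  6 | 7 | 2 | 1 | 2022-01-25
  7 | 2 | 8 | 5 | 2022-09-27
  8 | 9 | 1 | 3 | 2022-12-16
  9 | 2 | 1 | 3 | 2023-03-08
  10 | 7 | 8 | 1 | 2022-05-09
SELECT id, product_id FROM orders WHERE product_id IN (SELECT id FROM products WHERE price >= 156.37)

Execution result:
id | product_id
1 | 8
2 | 3
3 | 6
4 | 2
5 | 7
6 | 2
7 | 8
10 | 8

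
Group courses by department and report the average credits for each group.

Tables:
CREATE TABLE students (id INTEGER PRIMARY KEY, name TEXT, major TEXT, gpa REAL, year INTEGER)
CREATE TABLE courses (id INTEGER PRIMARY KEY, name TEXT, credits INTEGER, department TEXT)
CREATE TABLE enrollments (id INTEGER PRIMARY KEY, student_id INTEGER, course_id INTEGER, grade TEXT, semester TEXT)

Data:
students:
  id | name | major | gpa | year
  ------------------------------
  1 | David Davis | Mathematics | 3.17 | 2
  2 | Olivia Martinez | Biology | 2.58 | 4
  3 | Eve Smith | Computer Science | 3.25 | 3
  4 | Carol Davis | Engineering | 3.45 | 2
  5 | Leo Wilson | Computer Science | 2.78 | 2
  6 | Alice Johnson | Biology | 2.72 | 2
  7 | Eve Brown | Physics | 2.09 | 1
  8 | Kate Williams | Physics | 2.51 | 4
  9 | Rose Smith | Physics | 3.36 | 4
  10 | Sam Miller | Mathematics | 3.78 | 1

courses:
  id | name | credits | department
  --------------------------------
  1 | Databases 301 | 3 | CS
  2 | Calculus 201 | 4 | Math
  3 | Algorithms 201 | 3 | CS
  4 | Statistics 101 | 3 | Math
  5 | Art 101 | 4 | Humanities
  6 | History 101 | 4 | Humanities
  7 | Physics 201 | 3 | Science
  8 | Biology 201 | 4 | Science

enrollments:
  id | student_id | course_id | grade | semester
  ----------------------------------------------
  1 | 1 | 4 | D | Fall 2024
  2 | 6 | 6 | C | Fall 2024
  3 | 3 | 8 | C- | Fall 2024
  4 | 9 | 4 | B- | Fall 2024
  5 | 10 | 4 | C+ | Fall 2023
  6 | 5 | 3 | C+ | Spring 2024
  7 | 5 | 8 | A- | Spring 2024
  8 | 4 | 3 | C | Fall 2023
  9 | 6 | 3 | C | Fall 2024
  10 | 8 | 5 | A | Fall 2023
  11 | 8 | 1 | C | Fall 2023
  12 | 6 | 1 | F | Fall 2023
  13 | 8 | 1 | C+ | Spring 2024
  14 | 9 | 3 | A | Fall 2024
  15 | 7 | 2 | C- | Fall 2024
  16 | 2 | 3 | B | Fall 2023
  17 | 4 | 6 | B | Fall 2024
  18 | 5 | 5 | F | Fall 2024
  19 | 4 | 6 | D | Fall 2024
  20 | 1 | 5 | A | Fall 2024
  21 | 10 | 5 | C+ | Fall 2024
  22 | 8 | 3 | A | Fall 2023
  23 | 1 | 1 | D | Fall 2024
SELECT department, AVG(credits) AS avg_credits FROM courses GROUP BY department

Execution result:
department | avg_credits
CS | 3.00
Humanities | 4.00
Math | 3.50
Science | 3.50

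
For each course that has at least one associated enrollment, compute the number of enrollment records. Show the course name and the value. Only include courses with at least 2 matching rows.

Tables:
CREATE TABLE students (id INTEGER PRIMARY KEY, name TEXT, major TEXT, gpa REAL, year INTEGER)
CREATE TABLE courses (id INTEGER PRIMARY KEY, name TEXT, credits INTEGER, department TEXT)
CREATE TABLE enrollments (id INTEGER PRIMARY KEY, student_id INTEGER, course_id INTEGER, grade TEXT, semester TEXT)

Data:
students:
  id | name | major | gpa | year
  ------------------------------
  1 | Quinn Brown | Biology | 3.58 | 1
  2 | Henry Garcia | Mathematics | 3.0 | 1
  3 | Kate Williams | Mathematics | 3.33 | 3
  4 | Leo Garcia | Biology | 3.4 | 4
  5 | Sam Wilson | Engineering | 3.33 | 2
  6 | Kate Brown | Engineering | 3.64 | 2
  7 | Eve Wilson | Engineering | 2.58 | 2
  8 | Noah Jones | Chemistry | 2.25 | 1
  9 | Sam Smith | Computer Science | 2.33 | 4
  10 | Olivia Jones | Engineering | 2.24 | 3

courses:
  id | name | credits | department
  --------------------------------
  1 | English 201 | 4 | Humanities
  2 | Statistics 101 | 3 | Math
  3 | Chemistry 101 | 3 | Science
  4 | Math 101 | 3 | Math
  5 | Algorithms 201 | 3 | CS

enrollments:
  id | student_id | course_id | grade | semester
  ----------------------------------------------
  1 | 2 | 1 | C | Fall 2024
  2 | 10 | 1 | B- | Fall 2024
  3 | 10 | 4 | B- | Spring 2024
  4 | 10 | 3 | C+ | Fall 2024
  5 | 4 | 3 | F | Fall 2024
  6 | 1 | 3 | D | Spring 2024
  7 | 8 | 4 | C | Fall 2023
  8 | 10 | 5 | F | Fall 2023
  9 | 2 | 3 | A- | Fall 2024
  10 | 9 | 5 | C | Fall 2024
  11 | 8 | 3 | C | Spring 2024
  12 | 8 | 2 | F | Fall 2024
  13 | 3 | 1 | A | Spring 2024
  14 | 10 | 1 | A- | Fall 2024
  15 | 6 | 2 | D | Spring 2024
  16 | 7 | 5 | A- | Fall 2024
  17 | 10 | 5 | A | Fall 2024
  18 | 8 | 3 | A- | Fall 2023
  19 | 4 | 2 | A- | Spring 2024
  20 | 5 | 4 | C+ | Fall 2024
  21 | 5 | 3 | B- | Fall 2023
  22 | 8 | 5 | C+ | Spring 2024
SELECT p.name, COUNT(*) AS n FROM enrollments c JOIN courses p ON c.course_id = p.id GROUP BY p.id, p.name HAVING COUNT(*) >= 2

Execution result:
name | n
English 201 | 4
Statistics 101 | 3
Chemistry 101 | 7
Math 101 | 3
Algorithms 201 | 5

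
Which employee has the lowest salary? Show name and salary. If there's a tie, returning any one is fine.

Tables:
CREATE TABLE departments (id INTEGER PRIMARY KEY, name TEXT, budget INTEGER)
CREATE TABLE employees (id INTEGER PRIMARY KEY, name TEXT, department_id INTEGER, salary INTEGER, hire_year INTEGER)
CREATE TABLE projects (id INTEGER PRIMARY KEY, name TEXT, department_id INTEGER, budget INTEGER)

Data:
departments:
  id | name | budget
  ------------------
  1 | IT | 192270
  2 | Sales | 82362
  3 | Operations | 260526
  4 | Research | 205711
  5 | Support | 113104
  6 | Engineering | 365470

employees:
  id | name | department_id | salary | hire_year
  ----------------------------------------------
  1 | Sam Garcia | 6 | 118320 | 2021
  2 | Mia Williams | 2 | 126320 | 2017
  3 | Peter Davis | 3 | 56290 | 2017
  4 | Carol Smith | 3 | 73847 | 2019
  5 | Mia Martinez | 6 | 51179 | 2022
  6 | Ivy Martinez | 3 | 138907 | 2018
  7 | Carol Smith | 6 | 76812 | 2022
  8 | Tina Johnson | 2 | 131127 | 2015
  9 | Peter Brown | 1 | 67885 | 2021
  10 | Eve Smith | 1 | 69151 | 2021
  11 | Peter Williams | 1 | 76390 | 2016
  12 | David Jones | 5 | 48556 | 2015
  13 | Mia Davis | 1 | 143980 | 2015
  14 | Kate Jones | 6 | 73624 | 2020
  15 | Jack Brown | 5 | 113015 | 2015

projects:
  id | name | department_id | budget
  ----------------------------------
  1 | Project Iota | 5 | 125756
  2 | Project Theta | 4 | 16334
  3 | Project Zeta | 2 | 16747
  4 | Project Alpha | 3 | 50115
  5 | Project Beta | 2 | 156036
SELECT name, salary FROM employees ORDER BY salary ASC LIMIT 1

Execution result:
name | salary
David Jones | 48556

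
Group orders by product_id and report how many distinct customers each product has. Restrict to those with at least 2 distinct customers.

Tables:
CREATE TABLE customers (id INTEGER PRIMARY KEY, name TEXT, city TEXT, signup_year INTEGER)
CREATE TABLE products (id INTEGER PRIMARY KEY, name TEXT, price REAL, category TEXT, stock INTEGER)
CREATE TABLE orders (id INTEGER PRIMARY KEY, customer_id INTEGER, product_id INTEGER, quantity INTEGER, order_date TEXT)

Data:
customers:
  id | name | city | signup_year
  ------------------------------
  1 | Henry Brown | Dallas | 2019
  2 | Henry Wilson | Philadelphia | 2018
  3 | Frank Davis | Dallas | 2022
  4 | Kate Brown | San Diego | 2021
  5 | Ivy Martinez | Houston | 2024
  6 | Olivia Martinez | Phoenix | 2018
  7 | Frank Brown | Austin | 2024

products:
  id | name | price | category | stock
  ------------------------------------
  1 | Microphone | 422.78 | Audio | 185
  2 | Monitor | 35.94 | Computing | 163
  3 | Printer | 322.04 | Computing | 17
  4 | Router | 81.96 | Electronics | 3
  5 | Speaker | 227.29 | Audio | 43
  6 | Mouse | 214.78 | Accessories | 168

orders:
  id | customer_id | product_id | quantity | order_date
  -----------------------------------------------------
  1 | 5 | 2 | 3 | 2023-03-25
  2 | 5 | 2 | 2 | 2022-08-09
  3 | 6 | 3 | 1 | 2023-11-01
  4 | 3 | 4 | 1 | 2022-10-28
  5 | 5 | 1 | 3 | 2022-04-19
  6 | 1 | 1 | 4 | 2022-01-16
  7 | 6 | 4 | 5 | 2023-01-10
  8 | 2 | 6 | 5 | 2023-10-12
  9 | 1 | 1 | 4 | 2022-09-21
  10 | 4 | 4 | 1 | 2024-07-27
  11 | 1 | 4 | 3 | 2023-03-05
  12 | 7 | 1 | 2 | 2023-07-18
SELECT product_id, COUNT(DISTINCT customer_id) AS distinct_customer_count FROM orders GROUP BY product_id HAVING COUNT(DISTINCT customer_id) >= 2

Execution result:
product_id | distinct_customer_count
1 | 3
4 | 4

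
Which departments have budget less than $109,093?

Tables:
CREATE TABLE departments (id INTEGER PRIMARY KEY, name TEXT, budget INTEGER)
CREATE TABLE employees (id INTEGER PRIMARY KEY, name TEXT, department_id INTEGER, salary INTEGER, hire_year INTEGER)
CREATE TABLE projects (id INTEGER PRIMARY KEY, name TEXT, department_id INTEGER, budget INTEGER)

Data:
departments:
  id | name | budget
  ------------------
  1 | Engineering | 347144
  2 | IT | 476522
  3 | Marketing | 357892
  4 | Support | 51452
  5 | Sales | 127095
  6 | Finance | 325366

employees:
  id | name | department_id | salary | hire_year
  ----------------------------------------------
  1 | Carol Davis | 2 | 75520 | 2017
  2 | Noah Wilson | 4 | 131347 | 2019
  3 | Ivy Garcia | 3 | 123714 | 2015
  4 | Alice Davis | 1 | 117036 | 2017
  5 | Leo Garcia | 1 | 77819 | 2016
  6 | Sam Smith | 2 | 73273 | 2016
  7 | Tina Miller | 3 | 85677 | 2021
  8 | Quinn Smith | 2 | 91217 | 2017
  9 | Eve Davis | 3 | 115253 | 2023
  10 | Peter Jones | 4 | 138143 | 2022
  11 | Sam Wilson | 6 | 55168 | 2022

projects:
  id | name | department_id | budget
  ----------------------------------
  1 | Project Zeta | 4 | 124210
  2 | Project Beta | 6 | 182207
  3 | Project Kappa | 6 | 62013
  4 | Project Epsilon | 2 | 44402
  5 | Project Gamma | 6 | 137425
SELECT name, budget FROM departments WHERE budget < 109093

Execution result:
name | budget
Support | 51452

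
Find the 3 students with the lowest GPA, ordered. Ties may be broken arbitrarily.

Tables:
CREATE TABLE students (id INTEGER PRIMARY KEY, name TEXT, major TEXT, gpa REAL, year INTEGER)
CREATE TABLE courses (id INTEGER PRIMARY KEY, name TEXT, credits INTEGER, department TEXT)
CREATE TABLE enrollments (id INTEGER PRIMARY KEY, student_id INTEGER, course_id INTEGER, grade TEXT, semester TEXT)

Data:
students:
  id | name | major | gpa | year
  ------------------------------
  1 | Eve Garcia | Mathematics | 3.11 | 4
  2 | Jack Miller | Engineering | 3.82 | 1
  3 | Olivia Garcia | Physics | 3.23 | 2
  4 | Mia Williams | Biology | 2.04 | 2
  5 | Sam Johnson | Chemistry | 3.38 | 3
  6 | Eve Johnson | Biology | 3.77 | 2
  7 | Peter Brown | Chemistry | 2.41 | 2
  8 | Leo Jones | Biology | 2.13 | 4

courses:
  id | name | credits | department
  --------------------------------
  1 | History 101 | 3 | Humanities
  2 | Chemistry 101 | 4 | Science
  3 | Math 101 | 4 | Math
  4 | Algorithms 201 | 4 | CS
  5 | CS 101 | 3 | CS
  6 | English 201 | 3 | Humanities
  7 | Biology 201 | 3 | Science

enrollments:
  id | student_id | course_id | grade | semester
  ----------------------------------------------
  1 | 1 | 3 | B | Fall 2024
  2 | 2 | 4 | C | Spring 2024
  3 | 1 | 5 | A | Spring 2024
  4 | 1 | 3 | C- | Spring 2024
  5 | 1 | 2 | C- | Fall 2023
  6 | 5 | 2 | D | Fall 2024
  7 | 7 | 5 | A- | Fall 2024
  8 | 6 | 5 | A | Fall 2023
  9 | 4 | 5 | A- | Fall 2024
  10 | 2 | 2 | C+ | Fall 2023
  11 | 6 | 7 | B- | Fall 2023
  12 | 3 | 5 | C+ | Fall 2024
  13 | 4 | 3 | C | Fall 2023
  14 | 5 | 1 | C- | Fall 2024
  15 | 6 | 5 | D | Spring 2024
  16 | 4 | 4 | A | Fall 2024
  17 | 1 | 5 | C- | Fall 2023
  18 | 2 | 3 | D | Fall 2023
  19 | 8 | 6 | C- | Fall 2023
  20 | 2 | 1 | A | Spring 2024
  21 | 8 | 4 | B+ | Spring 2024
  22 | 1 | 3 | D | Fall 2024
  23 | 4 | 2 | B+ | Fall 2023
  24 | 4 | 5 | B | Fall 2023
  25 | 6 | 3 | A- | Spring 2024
SELECT name, gpa FROM students ORDER BY gpa ASC LIMIT 3

Execution result:
name | gpa
Mia Williams | 2.04
Leo Jones | 2.13
Peter Brown | 2.41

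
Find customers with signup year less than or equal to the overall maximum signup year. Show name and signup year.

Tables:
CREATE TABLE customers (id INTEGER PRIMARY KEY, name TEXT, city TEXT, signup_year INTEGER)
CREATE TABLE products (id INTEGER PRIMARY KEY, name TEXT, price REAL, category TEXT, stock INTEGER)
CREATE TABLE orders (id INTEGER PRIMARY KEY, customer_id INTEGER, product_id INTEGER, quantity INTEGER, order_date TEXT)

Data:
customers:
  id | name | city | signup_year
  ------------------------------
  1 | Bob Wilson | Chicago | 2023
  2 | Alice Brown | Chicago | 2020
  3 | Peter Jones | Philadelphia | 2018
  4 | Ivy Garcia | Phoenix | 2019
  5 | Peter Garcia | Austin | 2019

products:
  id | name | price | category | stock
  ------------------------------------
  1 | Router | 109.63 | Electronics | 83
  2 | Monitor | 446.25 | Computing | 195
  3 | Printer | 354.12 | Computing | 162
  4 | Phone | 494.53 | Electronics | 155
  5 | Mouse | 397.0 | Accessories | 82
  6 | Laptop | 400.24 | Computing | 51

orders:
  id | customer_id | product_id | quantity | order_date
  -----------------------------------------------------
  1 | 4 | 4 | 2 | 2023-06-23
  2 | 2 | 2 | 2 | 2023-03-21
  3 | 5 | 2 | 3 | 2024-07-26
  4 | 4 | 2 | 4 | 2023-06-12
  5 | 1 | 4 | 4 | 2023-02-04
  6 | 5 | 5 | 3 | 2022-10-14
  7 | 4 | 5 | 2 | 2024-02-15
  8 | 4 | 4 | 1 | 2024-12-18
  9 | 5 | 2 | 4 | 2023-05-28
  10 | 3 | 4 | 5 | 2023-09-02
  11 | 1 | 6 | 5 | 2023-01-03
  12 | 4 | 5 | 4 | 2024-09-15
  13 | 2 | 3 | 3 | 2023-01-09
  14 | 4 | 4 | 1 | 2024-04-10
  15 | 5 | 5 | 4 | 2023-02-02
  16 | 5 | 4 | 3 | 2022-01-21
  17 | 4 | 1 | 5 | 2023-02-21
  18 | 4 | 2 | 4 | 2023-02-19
SELECT name, signup_year FROM customers WHERE signup_year <= (SELECT MAX(signup_year) FROM customers)

Execution result:
name | signup_year
Bob Wilson | 2023
Alice Brown | 2020
Peter Jones | 2018
Ivy Garcia | 2019
Peter Garcia | 2019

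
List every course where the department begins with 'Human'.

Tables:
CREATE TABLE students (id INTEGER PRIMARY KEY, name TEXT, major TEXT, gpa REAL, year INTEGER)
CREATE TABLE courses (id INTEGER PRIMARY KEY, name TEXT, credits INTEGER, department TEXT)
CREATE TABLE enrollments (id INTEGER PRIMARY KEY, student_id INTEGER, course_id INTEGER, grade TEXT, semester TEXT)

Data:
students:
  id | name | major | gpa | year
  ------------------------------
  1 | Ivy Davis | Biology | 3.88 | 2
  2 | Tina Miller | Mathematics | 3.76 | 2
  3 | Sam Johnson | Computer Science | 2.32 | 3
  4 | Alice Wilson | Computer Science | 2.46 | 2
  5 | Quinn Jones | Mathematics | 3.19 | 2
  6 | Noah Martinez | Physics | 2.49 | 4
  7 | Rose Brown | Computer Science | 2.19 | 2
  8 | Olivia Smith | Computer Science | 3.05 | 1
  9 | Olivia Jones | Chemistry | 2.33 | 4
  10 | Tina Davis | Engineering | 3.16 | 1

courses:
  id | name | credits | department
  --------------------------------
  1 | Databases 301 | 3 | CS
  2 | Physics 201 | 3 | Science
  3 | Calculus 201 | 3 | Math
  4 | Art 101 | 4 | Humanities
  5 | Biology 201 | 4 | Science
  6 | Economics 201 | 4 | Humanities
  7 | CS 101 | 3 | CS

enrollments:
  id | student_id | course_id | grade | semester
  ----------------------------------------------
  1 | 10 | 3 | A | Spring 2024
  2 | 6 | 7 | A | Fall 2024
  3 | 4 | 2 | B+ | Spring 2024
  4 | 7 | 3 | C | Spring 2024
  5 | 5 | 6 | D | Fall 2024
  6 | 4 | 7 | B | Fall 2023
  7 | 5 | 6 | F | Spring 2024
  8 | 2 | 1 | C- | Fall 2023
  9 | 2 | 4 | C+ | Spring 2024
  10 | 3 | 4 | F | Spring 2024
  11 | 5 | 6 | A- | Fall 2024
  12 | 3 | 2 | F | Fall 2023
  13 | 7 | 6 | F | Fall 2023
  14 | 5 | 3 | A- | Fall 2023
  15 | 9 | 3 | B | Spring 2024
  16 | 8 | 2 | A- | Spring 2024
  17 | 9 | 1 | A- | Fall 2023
SELECT name, department FROM courses WHERE department LIKE 'Human%'

Execution result:
name | department
Art 101 | Humanities
Economics 201 | Humanities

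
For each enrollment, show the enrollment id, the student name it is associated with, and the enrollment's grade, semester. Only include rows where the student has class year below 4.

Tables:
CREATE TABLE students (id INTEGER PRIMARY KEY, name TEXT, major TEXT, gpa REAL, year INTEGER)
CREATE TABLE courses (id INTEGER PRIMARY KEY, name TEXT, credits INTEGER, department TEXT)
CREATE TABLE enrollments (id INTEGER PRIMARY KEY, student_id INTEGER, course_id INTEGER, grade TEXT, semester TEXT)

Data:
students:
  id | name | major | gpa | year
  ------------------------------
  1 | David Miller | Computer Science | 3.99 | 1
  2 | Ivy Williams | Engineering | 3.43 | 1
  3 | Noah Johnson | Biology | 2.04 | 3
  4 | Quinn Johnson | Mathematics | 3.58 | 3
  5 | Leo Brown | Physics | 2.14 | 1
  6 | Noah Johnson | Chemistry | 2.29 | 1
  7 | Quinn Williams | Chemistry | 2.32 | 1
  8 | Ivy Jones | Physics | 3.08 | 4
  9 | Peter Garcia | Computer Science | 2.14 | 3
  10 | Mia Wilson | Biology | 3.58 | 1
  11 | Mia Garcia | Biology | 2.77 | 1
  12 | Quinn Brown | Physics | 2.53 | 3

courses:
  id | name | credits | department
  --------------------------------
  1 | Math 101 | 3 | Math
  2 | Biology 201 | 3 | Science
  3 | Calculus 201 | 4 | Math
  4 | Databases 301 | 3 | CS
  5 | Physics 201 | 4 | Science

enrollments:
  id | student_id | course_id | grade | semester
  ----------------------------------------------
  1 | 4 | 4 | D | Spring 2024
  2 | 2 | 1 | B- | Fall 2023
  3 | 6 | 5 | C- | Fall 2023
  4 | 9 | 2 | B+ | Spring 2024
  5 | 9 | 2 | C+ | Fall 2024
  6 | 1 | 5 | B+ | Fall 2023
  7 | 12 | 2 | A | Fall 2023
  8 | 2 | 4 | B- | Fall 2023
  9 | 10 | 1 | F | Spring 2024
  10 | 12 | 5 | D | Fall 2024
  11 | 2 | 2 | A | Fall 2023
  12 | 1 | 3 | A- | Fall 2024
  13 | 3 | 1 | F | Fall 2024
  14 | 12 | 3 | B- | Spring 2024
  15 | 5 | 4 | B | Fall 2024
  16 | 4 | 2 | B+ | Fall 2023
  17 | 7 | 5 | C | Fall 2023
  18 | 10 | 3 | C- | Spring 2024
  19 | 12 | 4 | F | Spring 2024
SELECT c.id, p.name AS student, c.grade, c.semester FROM enrollments c JOIN students p ON c.student_id = p.id WHERE p.year < 4

Execution result:
id | student | grade | semester
1 | Quinn Johnson | D | Spring 2024
2 | Ivy Williams | B- | Fall 2023
3 | Noah Johnson | C- | Fall 2023
4 | Peter Garcia | B+ | Spring 2024
5 | Peter Garcia | C+ | Fall 2024
6 | David Miller | B+ | Fall 2023
7 | Quinn Brown | A | Fall 2023
8 | Ivy Williams | B- | Fall 2023
9 | Mia Wilson | F | Spring 2024
10 | Quinn Brown | D | Fall 2024
11 | Ivy Williams | A | Fall 2023
12 | David Miller | A- | Fall 2024
13 | Noah Johnson | F | Fall 2024
14 | Quinn Brown | B- | Spring 2024
15 | Leo Brown | B | Fall 2024
16 | Quinn Johnson | B+ | Fall 2023
17 | Quinn Williams | C | Fall 2023
18 | Mia Wilson | C- | Spring 2024
19 | Quinn Brown | F | Spring 2024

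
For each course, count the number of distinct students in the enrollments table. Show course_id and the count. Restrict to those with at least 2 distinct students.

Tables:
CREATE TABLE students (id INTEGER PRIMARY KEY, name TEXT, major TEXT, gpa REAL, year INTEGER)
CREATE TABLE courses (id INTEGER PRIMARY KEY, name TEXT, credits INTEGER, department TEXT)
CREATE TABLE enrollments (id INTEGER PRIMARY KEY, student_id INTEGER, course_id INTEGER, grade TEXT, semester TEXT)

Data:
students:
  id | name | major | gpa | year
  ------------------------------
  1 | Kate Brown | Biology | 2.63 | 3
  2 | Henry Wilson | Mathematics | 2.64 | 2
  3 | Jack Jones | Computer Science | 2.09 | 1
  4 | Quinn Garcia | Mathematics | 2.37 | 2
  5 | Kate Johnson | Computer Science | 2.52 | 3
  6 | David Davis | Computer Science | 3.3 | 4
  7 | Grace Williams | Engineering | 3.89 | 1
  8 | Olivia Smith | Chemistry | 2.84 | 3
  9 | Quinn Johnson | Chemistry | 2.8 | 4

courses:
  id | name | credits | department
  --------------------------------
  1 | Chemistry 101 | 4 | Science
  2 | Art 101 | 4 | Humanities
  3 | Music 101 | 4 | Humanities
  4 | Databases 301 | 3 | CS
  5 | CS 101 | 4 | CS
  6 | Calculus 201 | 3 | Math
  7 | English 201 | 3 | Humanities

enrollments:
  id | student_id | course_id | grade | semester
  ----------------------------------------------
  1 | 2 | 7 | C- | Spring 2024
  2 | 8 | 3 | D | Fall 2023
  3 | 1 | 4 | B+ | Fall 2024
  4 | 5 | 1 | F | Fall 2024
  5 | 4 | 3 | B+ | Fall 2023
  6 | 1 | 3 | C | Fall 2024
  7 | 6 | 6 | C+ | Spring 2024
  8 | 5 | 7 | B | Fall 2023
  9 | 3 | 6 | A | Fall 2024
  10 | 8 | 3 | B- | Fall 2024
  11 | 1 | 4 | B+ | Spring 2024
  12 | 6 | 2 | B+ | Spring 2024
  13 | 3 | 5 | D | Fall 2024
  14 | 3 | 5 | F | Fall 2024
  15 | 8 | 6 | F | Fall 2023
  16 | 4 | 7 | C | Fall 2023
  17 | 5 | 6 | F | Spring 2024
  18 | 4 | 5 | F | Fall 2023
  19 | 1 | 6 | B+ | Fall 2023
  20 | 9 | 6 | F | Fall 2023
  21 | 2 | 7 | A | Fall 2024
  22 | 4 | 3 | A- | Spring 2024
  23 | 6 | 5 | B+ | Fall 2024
SELECT course_id, COUNT(DISTINCT student_id) AS distinct_student_count FROM enrollments GROUP BY course_id HAVING COUNT(DISTINCT student_id) >= 2

Execution result:
course_id | distinct_student_count
3 | 3
5 | 3
6 | 6
7 | 3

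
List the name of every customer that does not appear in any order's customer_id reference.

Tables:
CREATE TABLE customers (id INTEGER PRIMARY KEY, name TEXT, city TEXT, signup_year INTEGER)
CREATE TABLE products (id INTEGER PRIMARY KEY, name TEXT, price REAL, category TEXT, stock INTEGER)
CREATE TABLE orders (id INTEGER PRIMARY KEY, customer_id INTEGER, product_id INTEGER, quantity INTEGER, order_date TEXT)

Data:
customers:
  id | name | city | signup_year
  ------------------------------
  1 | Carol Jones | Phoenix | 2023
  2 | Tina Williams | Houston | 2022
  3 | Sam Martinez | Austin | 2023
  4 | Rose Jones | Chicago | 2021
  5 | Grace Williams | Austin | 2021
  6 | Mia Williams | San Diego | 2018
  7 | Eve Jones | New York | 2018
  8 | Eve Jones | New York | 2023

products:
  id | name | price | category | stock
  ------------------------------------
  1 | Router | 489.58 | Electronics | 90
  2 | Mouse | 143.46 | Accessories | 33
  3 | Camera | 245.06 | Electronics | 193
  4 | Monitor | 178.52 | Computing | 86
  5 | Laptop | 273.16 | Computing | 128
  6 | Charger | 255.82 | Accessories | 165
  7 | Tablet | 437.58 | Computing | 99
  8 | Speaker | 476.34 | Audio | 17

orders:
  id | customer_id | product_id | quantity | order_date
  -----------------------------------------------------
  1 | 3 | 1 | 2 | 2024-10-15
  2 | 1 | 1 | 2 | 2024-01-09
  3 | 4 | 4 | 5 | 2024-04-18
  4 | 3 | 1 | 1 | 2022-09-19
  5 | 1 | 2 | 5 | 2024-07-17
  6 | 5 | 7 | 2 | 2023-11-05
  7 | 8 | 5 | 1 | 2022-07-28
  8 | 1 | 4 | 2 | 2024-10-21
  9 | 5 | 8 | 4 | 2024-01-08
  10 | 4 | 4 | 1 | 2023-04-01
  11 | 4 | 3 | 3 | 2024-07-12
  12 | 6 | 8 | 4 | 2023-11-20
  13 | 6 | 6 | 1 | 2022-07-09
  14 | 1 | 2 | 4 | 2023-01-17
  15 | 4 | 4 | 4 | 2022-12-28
SELECT p.name FROM customers p LEFT JOIN orders c ON c.customer_id = p.id WHERE c.id IS NULL

Execution result:
name
Tina Williams
Eve Jones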